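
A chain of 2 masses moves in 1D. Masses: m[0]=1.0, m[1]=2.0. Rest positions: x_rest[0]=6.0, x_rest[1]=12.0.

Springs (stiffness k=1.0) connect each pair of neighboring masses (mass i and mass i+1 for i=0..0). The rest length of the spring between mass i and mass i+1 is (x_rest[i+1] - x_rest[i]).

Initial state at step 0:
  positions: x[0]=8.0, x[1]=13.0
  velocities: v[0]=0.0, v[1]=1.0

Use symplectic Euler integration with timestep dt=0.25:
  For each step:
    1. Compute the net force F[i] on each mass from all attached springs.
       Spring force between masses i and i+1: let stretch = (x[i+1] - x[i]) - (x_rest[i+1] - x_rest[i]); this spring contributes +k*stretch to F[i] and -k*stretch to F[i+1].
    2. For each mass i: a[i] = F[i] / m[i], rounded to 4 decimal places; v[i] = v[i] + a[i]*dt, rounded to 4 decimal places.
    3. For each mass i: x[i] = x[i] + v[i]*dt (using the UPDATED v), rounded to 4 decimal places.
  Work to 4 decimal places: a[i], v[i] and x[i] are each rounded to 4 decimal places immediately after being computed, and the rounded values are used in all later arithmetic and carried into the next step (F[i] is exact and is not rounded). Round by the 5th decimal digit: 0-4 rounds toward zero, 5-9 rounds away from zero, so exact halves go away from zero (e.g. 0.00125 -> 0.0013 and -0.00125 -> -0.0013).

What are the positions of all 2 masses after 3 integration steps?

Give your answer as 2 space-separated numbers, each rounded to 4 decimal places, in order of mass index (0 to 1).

Answer: 7.7148 13.8927

Derivation:
Step 0: x=[8.0000 13.0000] v=[0.0000 1.0000]
Step 1: x=[7.9375 13.2813] v=[-0.2500 1.1250]
Step 2: x=[7.8340 13.5831] v=[-0.4141 1.2070]
Step 3: x=[7.7148 13.8927] v=[-0.4768 1.2384]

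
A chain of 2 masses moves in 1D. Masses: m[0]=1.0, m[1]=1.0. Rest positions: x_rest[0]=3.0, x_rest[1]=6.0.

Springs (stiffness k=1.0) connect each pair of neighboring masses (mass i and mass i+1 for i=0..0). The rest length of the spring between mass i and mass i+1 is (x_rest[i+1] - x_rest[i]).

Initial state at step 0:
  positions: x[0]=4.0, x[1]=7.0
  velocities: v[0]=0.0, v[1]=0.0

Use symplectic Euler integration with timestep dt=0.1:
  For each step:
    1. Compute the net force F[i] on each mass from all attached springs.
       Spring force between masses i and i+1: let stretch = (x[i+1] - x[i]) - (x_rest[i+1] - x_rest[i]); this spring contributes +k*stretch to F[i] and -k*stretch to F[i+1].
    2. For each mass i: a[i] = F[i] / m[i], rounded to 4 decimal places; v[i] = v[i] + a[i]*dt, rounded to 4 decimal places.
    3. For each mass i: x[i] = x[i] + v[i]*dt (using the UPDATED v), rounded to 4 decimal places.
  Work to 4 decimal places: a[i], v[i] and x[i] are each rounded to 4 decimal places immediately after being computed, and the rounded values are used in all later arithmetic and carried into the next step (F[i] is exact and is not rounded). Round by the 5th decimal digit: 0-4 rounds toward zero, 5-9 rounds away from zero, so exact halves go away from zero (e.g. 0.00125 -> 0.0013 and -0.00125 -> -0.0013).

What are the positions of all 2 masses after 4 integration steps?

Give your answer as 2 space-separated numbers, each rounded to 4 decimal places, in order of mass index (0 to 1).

Step 0: x=[4.0000 7.0000] v=[0.0000 0.0000]
Step 1: x=[4.0000 7.0000] v=[0.0000 0.0000]
Step 2: x=[4.0000 7.0000] v=[0.0000 0.0000]
Step 3: x=[4.0000 7.0000] v=[0.0000 0.0000]
Step 4: x=[4.0000 7.0000] v=[0.0000 0.0000]

Answer: 4.0000 7.0000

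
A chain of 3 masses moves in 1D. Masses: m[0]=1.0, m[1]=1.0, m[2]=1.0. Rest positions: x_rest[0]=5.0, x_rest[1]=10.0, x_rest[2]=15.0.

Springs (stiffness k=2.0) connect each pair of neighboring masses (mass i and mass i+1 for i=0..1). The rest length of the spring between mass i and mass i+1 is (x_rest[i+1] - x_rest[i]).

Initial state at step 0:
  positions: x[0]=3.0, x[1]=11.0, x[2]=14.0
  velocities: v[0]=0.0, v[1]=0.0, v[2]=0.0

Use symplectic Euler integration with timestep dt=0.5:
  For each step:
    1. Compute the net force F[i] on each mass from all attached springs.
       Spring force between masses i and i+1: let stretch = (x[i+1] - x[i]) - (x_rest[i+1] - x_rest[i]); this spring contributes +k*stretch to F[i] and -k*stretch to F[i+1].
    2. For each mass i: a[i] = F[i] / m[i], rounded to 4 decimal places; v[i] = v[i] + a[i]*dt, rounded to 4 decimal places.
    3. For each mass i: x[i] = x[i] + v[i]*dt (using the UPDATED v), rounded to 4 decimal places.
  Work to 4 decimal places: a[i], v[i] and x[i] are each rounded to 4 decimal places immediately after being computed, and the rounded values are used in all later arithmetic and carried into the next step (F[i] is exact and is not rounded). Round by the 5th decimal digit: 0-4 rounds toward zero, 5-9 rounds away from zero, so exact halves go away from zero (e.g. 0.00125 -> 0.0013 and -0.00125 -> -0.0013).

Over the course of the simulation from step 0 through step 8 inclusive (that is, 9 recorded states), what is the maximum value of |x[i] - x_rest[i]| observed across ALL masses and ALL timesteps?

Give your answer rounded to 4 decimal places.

Answer: 2.7500

Derivation:
Step 0: x=[3.0000 11.0000 14.0000] v=[0.0000 0.0000 0.0000]
Step 1: x=[4.5000 8.5000 15.0000] v=[3.0000 -5.0000 2.0000]
Step 2: x=[5.5000 7.2500 15.2500] v=[2.0000 -2.5000 0.5000]
Step 3: x=[4.8750 9.1250 14.0000] v=[-1.2500 3.7500 -2.5000]
Step 4: x=[3.8750 11.3125 12.8125] v=[-2.0000 4.3750 -2.3750]
Step 5: x=[4.0938 10.5313 13.3750] v=[0.4375 -1.5625 1.1250]
Step 6: x=[5.0313 7.9532 15.0157] v=[1.8750 -5.1563 3.2813]
Step 7: x=[4.9298 7.4454 15.6251] v=[-0.2031 -1.0157 1.2188]
Step 8: x=[3.5861 9.7696 14.6447] v=[-2.6875 4.6484 -1.9609]
Max displacement = 2.7500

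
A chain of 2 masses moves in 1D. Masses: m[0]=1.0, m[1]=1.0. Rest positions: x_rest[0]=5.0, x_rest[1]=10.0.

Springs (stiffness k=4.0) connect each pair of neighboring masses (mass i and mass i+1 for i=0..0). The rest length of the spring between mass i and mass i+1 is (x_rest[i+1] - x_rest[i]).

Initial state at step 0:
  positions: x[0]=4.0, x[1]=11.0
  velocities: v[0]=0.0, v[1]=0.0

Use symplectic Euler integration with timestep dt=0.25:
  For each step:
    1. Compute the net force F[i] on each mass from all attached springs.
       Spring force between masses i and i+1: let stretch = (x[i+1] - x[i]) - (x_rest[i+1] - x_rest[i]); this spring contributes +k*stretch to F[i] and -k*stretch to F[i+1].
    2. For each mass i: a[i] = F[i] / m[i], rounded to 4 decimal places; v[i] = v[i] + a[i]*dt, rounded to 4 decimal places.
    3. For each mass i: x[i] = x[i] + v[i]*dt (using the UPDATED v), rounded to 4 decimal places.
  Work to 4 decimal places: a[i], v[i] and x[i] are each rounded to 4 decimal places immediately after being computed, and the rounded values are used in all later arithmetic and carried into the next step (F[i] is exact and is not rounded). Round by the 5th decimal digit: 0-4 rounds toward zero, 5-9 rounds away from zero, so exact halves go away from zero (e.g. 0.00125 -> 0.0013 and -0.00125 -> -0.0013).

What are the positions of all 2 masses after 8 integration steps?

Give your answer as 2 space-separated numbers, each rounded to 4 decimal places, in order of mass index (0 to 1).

Step 0: x=[4.0000 11.0000] v=[0.0000 0.0000]
Step 1: x=[4.5000 10.5000] v=[2.0000 -2.0000]
Step 2: x=[5.2500 9.7500] v=[3.0000 -3.0000]
Step 3: x=[5.8750 9.1250] v=[2.5000 -2.5000]
Step 4: x=[6.0625 8.9375] v=[0.7500 -0.7500]
Step 5: x=[5.7188 9.2813] v=[-1.3750 1.3750]
Step 6: x=[5.0157 9.9844] v=[-2.8125 2.8125]
Step 7: x=[4.3048 10.6954] v=[-2.8438 2.8438]
Step 8: x=[3.9415 11.0587] v=[-1.4532 1.4532]

Answer: 3.9415 11.0587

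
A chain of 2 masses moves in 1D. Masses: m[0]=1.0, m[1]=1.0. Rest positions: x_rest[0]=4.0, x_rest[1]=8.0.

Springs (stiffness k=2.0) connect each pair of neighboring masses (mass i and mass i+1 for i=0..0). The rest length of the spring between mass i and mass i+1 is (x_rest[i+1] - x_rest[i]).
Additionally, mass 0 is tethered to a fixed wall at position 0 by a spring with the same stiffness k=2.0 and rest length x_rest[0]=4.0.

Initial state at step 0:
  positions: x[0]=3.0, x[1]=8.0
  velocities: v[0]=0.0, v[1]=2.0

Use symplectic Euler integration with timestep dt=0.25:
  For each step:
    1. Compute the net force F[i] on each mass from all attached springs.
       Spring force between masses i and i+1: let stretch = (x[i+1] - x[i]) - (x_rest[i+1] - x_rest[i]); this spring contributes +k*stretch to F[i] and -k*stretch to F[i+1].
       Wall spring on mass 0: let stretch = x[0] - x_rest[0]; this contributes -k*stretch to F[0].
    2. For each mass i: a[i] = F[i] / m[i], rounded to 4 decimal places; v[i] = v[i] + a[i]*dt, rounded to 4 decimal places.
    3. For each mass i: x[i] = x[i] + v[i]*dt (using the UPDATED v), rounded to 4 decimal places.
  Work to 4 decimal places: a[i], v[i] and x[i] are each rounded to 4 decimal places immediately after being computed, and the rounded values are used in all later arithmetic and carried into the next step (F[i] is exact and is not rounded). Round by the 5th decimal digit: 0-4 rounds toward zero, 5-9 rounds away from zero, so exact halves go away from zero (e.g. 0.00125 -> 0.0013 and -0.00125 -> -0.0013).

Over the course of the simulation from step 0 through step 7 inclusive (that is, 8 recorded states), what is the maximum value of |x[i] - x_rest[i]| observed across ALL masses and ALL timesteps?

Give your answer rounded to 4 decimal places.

Answer: 1.7010

Derivation:
Step 0: x=[3.0000 8.0000] v=[0.0000 2.0000]
Step 1: x=[3.2500 8.3750] v=[1.0000 1.5000]
Step 2: x=[3.7344 8.6094] v=[1.9375 0.9375]
Step 3: x=[4.3614 8.7344] v=[2.5078 0.5000]
Step 4: x=[4.9898 8.8128] v=[2.5136 0.3135]
Step 5: x=[5.4724 8.9133] v=[1.9302 0.4020]
Step 6: x=[5.7010 9.0837] v=[0.9145 0.6816]
Step 7: x=[5.6398 9.3313] v=[-0.2447 0.9903]
Max displacement = 1.7010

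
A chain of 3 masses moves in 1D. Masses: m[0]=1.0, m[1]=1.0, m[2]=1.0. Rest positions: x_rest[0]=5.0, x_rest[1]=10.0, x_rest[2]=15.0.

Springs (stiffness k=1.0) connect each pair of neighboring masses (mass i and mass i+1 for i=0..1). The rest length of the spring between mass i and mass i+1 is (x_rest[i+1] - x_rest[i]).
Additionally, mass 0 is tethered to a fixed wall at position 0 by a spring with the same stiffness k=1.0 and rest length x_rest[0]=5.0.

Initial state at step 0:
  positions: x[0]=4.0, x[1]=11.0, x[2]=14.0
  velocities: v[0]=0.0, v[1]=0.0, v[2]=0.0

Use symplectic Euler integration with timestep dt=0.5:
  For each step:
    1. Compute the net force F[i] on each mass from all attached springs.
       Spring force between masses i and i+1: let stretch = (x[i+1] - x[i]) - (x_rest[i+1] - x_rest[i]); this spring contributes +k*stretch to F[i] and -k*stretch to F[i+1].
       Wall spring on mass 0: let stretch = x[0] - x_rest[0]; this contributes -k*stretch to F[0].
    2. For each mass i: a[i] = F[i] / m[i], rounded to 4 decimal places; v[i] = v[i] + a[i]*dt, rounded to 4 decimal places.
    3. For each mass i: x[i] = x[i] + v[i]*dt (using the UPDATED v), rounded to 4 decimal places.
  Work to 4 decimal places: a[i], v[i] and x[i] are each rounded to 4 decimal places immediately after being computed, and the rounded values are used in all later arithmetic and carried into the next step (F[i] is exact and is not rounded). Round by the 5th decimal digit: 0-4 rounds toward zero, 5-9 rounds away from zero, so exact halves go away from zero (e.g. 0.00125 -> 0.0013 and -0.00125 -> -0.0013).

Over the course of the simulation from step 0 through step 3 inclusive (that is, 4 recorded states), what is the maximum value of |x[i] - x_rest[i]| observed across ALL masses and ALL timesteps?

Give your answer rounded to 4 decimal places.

Answer: 1.5937

Derivation:
Step 0: x=[4.0000 11.0000 14.0000] v=[0.0000 0.0000 0.0000]
Step 1: x=[4.7500 10.0000 14.5000] v=[1.5000 -2.0000 1.0000]
Step 2: x=[5.6250 8.8125 15.1250] v=[1.7500 -2.3750 1.2500]
Step 3: x=[5.8907 8.4063 15.4219] v=[0.5313 -0.8125 0.5938]
Max displacement = 1.5937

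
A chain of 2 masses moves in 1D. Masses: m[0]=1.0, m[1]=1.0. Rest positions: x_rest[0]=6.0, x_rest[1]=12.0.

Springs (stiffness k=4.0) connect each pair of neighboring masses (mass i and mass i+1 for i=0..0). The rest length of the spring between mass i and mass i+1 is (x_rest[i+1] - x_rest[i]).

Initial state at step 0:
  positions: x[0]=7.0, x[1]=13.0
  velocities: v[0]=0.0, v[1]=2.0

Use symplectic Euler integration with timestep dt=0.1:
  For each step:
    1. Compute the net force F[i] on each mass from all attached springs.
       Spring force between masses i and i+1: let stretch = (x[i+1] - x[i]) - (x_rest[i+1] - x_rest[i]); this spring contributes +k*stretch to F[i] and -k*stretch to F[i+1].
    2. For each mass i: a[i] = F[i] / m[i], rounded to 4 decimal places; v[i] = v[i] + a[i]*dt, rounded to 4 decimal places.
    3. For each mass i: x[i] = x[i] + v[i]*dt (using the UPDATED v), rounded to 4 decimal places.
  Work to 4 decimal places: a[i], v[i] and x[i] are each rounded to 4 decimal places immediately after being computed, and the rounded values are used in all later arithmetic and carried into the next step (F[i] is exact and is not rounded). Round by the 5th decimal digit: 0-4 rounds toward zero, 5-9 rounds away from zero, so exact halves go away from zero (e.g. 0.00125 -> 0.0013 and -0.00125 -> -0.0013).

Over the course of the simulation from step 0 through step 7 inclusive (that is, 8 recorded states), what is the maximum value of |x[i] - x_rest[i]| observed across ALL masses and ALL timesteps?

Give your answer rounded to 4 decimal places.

Step 0: x=[7.0000 13.0000] v=[0.0000 2.0000]
Step 1: x=[7.0000 13.2000] v=[0.0000 2.0000]
Step 2: x=[7.0080 13.3920] v=[0.0800 1.9200]
Step 3: x=[7.0314 13.5686] v=[0.2336 1.7664]
Step 4: x=[7.0763 13.7238] v=[0.4485 1.5515]
Step 5: x=[7.1471 13.8531] v=[0.7075 1.2925]
Step 6: x=[7.2461 13.9541] v=[0.9899 1.0101]
Step 7: x=[7.3734 14.0268] v=[1.2731 0.7269]
Max displacement = 2.0268

Answer: 2.0268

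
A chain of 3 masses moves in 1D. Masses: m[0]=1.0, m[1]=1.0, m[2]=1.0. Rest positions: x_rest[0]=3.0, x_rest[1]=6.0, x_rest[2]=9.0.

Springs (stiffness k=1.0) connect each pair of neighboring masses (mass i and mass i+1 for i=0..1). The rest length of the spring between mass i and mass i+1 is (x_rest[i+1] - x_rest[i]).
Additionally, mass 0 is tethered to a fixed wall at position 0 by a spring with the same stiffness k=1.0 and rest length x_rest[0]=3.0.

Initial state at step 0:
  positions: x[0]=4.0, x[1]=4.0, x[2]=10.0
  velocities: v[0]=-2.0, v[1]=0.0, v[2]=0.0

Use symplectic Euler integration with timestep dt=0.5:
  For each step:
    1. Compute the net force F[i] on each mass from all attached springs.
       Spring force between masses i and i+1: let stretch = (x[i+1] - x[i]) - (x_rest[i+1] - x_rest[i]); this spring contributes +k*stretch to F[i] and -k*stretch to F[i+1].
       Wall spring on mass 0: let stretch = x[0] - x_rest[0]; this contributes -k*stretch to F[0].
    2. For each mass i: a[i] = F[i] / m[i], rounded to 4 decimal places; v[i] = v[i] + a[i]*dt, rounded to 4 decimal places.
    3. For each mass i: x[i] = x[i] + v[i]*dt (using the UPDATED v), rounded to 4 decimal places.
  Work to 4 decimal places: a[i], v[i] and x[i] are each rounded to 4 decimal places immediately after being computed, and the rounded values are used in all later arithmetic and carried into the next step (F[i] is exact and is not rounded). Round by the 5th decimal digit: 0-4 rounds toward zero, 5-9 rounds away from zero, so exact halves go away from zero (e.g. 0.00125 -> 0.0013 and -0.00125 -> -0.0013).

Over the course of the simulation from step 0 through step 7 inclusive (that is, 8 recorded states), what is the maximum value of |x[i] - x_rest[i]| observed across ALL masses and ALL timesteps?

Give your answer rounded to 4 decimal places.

Step 0: x=[4.0000 4.0000 10.0000] v=[-2.0000 0.0000 0.0000]
Step 1: x=[2.0000 5.5000 9.2500] v=[-4.0000 3.0000 -1.5000]
Step 2: x=[0.3750 7.0625 8.3125] v=[-3.2500 3.1250 -1.8750]
Step 3: x=[0.3281 7.2657 7.8125] v=[-0.0938 0.4063 -1.0000]
Step 4: x=[1.9336 5.8712 7.9258] v=[3.2110 -2.7891 0.2266]
Step 5: x=[4.0401 4.0059 8.2755] v=[4.2130 -3.7306 0.6993]
Step 6: x=[5.1281 3.2166 8.3078] v=[2.1759 -1.5787 0.0645]
Step 7: x=[4.4562 4.1780 7.8173] v=[-1.3439 1.9227 -0.9811]
Max displacement = 2.7834

Answer: 2.7834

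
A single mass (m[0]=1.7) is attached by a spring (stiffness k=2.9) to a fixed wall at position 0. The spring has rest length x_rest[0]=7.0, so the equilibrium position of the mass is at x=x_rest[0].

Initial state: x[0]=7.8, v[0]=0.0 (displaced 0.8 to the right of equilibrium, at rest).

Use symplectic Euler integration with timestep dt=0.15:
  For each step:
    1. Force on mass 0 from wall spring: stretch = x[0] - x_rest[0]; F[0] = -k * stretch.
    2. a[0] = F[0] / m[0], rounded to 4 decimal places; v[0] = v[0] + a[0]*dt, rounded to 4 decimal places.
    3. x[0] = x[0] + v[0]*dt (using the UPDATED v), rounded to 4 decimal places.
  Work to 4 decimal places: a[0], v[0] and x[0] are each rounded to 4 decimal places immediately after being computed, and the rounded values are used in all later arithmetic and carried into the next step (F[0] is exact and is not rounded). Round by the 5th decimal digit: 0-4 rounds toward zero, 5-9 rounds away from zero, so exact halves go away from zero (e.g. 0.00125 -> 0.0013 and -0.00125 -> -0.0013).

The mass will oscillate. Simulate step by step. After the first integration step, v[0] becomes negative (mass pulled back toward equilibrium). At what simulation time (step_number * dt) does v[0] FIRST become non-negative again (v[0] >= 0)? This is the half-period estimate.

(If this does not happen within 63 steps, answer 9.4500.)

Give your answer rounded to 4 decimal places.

Step 0: x=[7.8000] v=[0.0000]
Step 1: x=[7.7693] v=[-0.2047]
Step 2: x=[7.7091] v=[-0.4015]
Step 3: x=[7.6217] v=[-0.5829]
Step 4: x=[7.5104] v=[-0.7420]
Step 5: x=[7.3795] v=[-0.8726]
Step 6: x=[7.2340] v=[-0.9697]
Step 7: x=[7.0796] v=[-1.0296]
Step 8: x=[6.9221] v=[-1.0500]
Step 9: x=[6.7676] v=[-1.0301]
Step 10: x=[6.6220] v=[-0.9706]
Step 11: x=[6.4909] v=[-0.8739]
Step 12: x=[6.3794] v=[-0.7436]
Step 13: x=[6.2917] v=[-0.5848]
Step 14: x=[6.2312] v=[-0.4036]
Step 15: x=[6.2002] v=[-0.2069]
Step 16: x=[6.1999] v=[-0.0022]
Step 17: x=[6.2303] v=[0.2025]
First v>=0 after going negative at step 17, time=2.5500

Answer: 2.5500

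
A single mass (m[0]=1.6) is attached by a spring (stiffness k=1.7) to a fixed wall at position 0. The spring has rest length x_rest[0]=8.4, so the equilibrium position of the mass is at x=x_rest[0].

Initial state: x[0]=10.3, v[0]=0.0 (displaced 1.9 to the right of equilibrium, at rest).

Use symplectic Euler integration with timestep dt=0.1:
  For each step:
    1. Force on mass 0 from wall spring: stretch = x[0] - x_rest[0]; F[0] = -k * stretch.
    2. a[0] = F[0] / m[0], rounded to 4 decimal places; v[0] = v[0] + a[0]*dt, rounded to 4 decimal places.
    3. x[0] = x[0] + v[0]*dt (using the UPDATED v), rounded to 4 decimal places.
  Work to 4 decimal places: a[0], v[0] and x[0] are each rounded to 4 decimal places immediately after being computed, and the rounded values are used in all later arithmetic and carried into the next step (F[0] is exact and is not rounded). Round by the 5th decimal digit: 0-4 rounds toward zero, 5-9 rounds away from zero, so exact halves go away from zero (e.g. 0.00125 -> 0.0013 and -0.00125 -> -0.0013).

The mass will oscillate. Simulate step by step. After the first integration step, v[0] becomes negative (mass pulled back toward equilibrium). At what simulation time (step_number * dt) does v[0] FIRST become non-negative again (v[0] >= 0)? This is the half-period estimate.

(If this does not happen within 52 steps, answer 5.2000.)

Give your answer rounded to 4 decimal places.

Step 0: x=[10.3000] v=[0.0000]
Step 1: x=[10.2798] v=[-0.2019]
Step 2: x=[10.2396] v=[-0.4016]
Step 3: x=[10.1799] v=[-0.5971]
Step 4: x=[10.1013] v=[-0.7862]
Step 5: x=[10.0046] v=[-0.9670]
Step 6: x=[9.8909] v=[-1.1375]
Step 7: x=[9.7613] v=[-1.2959]
Step 8: x=[9.6173] v=[-1.4405]
Step 9: x=[9.4603] v=[-1.5698]
Step 10: x=[9.2921] v=[-1.6825]
Step 11: x=[9.1144] v=[-1.7773]
Step 12: x=[8.9291] v=[-1.8532]
Step 13: x=[8.7382] v=[-1.9094]
Step 14: x=[8.5437] v=[-1.9453]
Step 15: x=[8.3476] v=[-1.9606]
Step 16: x=[8.1521] v=[-1.9550]
Step 17: x=[7.9592] v=[-1.9287]
Step 18: x=[7.7710] v=[-1.8819]
Step 19: x=[7.5895] v=[-1.8151]
Step 20: x=[7.4166] v=[-1.7290]
Step 21: x=[7.2542] v=[-1.6245]
Step 22: x=[7.1039] v=[-1.5028]
Step 23: x=[6.9674] v=[-1.3651]
Step 24: x=[6.8461] v=[-1.2129]
Step 25: x=[6.7413] v=[-1.0478]
Step 26: x=[6.6541] v=[-0.8716]
Step 27: x=[6.5855] v=[-0.6861]
Step 28: x=[6.5362] v=[-0.4933]
Step 29: x=[6.5067] v=[-0.2953]
Step 30: x=[6.4973] v=[-0.0941]
Step 31: x=[6.5081] v=[0.1081]
First v>=0 after going negative at step 31, time=3.1000

Answer: 3.1000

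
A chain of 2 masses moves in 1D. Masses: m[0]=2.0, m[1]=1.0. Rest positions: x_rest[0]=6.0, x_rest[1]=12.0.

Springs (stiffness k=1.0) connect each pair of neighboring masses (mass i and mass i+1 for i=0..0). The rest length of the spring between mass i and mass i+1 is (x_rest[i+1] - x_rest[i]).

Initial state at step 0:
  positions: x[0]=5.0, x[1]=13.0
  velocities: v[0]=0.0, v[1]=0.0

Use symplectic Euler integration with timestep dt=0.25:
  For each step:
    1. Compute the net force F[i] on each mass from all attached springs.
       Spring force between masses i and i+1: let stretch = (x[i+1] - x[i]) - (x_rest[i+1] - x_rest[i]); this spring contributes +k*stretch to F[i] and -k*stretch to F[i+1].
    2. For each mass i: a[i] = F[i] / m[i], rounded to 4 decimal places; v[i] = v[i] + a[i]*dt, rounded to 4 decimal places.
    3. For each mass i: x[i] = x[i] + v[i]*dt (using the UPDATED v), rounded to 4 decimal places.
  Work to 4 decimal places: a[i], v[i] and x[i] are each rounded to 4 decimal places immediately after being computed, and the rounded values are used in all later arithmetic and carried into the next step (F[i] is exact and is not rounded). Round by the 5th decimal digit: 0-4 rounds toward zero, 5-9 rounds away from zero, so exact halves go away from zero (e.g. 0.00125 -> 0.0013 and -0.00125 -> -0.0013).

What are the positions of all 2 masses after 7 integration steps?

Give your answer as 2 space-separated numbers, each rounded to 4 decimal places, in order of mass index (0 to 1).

Answer: 6.1191 10.7623

Derivation:
Step 0: x=[5.0000 13.0000] v=[0.0000 0.0000]
Step 1: x=[5.0625 12.8750] v=[0.2500 -0.5000]
Step 2: x=[5.1817 12.6367] v=[0.4766 -0.9531]
Step 3: x=[5.3463 12.3075] v=[0.6585 -1.3169]
Step 4: x=[5.5410 11.9182] v=[0.7787 -1.5572]
Step 5: x=[5.7475 11.5053] v=[0.8259 -1.6515]
Step 6: x=[5.9464 11.1076] v=[0.7956 -1.5910]
Step 7: x=[6.1191 10.7623] v=[0.6908 -1.3813]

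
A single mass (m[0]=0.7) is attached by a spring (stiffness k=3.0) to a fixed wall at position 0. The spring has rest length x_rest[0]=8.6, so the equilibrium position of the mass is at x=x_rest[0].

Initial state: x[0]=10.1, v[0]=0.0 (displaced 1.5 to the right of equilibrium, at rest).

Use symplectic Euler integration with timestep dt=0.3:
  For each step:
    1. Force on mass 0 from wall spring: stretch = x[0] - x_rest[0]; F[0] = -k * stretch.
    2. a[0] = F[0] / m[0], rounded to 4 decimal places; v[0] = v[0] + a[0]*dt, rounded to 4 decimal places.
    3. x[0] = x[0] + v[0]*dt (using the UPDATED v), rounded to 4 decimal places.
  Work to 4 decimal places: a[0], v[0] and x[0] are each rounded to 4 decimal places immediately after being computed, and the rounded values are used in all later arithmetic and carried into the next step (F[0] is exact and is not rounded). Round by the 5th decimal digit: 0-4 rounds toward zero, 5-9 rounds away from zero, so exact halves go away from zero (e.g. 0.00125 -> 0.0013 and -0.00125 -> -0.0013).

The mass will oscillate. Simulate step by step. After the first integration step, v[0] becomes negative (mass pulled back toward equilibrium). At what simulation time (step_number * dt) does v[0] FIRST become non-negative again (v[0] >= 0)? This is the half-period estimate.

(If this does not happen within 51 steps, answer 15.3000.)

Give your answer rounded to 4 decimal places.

Answer: 1.5000

Derivation:
Step 0: x=[10.1000] v=[0.0000]
Step 1: x=[9.5214] v=[-1.9286]
Step 2: x=[8.5874] v=[-3.1133]
Step 3: x=[7.6583] v=[-3.0971]
Step 4: x=[7.0924] v=[-1.8863]
Step 5: x=[7.1080] v=[0.0520]
First v>=0 after going negative at step 5, time=1.5000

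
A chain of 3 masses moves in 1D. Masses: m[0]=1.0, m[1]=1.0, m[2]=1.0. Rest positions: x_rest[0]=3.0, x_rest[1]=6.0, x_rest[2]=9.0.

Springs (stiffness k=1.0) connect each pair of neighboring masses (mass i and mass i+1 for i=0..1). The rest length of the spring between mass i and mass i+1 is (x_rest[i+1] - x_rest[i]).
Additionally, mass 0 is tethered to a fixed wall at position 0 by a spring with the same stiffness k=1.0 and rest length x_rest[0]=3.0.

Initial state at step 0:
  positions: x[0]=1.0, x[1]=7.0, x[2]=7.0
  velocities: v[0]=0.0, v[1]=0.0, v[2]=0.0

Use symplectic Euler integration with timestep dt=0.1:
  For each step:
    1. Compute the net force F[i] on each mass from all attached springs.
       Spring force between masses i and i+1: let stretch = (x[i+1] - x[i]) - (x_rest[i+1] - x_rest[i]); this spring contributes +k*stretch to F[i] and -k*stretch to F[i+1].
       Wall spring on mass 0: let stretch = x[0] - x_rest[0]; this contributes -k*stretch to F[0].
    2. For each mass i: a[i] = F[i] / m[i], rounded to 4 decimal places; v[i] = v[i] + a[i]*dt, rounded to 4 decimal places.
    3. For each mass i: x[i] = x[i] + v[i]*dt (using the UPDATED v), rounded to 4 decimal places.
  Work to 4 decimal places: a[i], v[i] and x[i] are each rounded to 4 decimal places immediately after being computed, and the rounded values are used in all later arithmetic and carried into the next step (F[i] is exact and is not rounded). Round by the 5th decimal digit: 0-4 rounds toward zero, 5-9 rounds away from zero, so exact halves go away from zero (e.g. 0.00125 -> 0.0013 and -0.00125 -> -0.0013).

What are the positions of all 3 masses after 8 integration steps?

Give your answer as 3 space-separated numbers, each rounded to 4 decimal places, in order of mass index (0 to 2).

Answer: 2.4874 5.2310 7.9039

Derivation:
Step 0: x=[1.0000 7.0000 7.0000] v=[0.0000 0.0000 0.0000]
Step 1: x=[1.0500 6.9400 7.0300] v=[0.5000 -0.6000 0.3000]
Step 2: x=[1.1484 6.8220 7.0891] v=[0.9840 -1.1800 0.5910]
Step 3: x=[1.2921 6.6499 7.1755] v=[1.4365 -1.7207 0.8643]
Step 4: x=[1.4764 6.4295 7.2867] v=[1.8431 -2.2039 1.1117]
Step 5: x=[1.6955 6.1682 7.4193] v=[2.1908 -2.6135 1.3260]
Step 6: x=[1.9424 5.8746 7.5694] v=[2.4685 -2.9357 1.5009]
Step 7: x=[2.2092 5.5587 7.7325] v=[2.6675 -3.1594 1.6314]
Step 8: x=[2.4874 5.2310 7.9039] v=[2.7815 -3.2770 1.7140]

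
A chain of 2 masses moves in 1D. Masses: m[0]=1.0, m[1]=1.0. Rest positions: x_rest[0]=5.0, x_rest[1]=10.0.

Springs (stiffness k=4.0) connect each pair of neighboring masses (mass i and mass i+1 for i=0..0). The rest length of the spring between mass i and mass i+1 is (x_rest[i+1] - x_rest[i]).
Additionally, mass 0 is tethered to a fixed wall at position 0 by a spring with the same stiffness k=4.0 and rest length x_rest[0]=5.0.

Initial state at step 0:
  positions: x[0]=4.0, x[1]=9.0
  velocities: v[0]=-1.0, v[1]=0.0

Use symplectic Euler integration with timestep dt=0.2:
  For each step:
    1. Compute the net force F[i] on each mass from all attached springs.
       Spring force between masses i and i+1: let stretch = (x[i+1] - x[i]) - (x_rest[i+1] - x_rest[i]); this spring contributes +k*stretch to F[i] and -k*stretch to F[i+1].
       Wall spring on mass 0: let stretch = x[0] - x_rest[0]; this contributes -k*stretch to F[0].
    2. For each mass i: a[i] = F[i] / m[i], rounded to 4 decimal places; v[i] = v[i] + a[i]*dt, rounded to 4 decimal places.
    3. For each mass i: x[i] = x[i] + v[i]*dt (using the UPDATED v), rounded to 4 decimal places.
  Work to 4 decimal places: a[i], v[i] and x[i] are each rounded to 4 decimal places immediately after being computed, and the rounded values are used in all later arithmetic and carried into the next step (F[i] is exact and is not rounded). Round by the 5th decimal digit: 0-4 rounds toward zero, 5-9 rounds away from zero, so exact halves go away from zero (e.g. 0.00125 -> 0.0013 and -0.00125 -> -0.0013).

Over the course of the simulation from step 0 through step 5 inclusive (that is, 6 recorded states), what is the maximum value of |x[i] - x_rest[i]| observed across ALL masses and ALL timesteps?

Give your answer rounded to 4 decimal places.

Answer: 1.0400

Derivation:
Step 0: x=[4.0000 9.0000] v=[-1.0000 0.0000]
Step 1: x=[3.9600 9.0000] v=[-0.2000 0.0000]
Step 2: x=[4.0928 8.9936] v=[0.6640 -0.0320]
Step 3: x=[4.3549 9.0031] v=[1.3104 0.0474]
Step 4: x=[4.6639 9.0689] v=[1.5450 0.3288]
Step 5: x=[4.9315 9.2299] v=[1.3379 0.8048]
Max displacement = 1.0400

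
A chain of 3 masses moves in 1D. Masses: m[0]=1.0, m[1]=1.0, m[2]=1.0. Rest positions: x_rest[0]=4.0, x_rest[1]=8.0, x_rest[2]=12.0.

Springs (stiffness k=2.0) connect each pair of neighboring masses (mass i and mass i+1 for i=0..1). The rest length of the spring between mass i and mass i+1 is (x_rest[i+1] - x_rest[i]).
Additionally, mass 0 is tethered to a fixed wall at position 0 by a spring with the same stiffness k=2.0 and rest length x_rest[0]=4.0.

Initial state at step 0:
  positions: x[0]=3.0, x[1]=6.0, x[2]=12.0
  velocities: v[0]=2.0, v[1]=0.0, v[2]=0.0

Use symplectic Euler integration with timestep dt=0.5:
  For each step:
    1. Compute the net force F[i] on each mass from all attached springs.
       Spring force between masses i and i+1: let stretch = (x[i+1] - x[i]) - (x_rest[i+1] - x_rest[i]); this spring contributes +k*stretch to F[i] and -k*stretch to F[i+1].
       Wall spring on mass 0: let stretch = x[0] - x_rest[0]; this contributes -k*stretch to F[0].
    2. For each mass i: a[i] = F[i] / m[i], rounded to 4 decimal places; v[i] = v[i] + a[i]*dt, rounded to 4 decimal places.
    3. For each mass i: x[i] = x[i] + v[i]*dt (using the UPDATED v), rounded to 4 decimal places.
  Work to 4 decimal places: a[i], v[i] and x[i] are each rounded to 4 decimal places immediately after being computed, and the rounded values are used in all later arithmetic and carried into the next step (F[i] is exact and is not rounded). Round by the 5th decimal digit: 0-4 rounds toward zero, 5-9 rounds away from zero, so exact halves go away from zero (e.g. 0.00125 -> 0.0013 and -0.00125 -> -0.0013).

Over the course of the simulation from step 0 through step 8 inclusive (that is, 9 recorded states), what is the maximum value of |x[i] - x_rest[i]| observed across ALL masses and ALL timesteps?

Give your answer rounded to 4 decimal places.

Step 0: x=[3.0000 6.0000 12.0000] v=[2.0000 0.0000 0.0000]
Step 1: x=[4.0000 7.5000 11.0000] v=[2.0000 3.0000 -2.0000]
Step 2: x=[4.7500 9.0000 10.2500] v=[1.5000 3.0000 -1.5000]
Step 3: x=[5.2500 9.0000 10.8750] v=[1.0000 0.0000 1.2500]
Step 4: x=[5.0000 8.0625 12.5625] v=[-0.5000 -1.8750 3.3750]
Step 5: x=[3.7813 7.8438 14.0000] v=[-2.4375 -0.4375 2.8750]
Step 6: x=[2.7032 8.6719 14.3594] v=[-2.1563 1.6562 0.7188]
Step 7: x=[3.2578 9.3594 13.8751] v=[1.1092 1.3750 -0.9687]
Step 8: x=[5.2343 9.2540 13.1329] v=[3.9530 -0.2109 -1.4844]
Max displacement = 2.3594

Answer: 2.3594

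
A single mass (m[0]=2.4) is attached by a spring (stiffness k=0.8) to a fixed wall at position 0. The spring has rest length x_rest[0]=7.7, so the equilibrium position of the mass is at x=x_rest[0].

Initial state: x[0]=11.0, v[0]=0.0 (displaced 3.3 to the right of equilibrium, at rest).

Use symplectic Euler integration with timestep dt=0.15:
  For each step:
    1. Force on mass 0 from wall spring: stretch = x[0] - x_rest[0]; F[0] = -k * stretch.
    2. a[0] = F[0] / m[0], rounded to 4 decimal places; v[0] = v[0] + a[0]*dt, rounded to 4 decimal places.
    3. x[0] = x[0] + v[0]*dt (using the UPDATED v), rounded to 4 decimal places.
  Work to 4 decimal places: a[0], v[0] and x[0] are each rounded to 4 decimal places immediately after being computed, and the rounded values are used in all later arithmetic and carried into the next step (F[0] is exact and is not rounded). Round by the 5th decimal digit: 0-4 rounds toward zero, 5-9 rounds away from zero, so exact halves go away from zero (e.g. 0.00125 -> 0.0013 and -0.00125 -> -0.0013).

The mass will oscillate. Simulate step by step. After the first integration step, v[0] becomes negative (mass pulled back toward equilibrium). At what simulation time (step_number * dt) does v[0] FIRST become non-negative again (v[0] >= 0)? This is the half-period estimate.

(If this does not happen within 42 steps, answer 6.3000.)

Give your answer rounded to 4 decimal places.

Step 0: x=[11.0000] v=[0.0000]
Step 1: x=[10.9753] v=[-0.1650]
Step 2: x=[10.9260] v=[-0.3288]
Step 3: x=[10.8525] v=[-0.4901]
Step 4: x=[10.7553] v=[-0.6477]
Step 5: x=[10.6352] v=[-0.8005]
Step 6: x=[10.4931] v=[-0.9473]
Step 7: x=[10.3301] v=[-1.0870]
Step 8: x=[10.1473] v=[-1.2185]
Step 9: x=[9.9462] v=[-1.3409]
Step 10: x=[9.7282] v=[-1.4532]
Step 11: x=[9.4950] v=[-1.5546]
Step 12: x=[9.2484] v=[-1.6443]
Step 13: x=[8.9901] v=[-1.7217]
Step 14: x=[8.7222] v=[-1.7862]
Step 15: x=[8.4466] v=[-1.8373]
Step 16: x=[8.1654] v=[-1.8746]
Step 17: x=[7.8807] v=[-1.8979]
Step 18: x=[7.5947] v=[-1.9069]
Step 19: x=[7.3095] v=[-1.9016]
Step 20: x=[7.0272] v=[-1.8821]
Step 21: x=[6.7499] v=[-1.8485]
Step 22: x=[6.4798] v=[-1.8010]
Step 23: x=[6.2188] v=[-1.7400]
Step 24: x=[5.9689] v=[-1.6659]
Step 25: x=[5.7320] v=[-1.5794]
Step 26: x=[5.5099] v=[-1.4810]
Step 27: x=[5.3042] v=[-1.3715]
Step 28: x=[5.1164] v=[-1.2517]
Step 29: x=[4.9480] v=[-1.1225]
Step 30: x=[4.8003] v=[-0.9849]
Step 31: x=[4.6743] v=[-0.8399]
Step 32: x=[4.5710] v=[-0.6886]
Step 33: x=[4.4912] v=[-0.5322]
Step 34: x=[4.4354] v=[-0.3718]
Step 35: x=[4.4041] v=[-0.2086]
Step 36: x=[4.3975] v=[-0.0438]
Step 37: x=[4.4157] v=[0.1213]
First v>=0 after going negative at step 37, time=5.5500

Answer: 5.5500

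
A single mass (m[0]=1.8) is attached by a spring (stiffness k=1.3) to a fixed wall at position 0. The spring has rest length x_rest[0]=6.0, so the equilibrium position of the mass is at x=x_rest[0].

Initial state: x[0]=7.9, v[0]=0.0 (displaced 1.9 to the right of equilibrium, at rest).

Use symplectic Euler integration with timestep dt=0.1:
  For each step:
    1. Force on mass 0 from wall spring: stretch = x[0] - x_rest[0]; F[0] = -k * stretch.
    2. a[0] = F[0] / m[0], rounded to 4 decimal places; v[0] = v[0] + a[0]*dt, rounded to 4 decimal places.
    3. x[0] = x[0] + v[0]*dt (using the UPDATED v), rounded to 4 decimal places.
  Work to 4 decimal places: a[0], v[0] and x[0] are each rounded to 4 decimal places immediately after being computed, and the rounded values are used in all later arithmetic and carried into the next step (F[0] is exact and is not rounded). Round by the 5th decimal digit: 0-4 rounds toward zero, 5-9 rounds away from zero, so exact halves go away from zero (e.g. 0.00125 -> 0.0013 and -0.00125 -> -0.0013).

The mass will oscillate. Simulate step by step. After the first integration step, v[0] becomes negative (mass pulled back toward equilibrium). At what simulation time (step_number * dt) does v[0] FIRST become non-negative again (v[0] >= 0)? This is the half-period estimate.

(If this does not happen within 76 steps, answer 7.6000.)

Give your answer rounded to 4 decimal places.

Step 0: x=[7.9000] v=[0.0000]
Step 1: x=[7.8863] v=[-0.1372]
Step 2: x=[7.8590] v=[-0.2734]
Step 3: x=[7.8182] v=[-0.4077]
Step 4: x=[7.7643] v=[-0.5390]
Step 5: x=[7.6977] v=[-0.6664]
Step 6: x=[7.6188] v=[-0.7890]
Step 7: x=[7.5282] v=[-0.9059]
Step 8: x=[7.4266] v=[-1.0163]
Step 9: x=[7.3147] v=[-1.1193]
Step 10: x=[7.1933] v=[-1.2143]
Step 11: x=[7.0633] v=[-1.3005]
Step 12: x=[6.9256] v=[-1.3773]
Step 13: x=[6.7812] v=[-1.4442]
Step 14: x=[6.6311] v=[-1.5006]
Step 15: x=[6.4765] v=[-1.5462]
Step 16: x=[6.3184] v=[-1.5806]
Step 17: x=[6.1580] v=[-1.6036]
Step 18: x=[5.9965] v=[-1.6150]
Step 19: x=[5.8350] v=[-1.6148]
Step 20: x=[5.6747] v=[-1.6029]
Step 21: x=[5.5168] v=[-1.5794]
Step 22: x=[5.3624] v=[-1.5445]
Step 23: x=[5.2126] v=[-1.4985]
Step 24: x=[5.0684] v=[-1.4416]
Step 25: x=[4.9310] v=[-1.3743]
Step 26: x=[4.8013] v=[-1.2971]
Step 27: x=[4.6803] v=[-1.2105]
Step 28: x=[4.5688] v=[-1.1152]
Step 29: x=[4.4676] v=[-1.0118]
Step 30: x=[4.3775] v=[-0.9011]
Step 31: x=[4.2991] v=[-0.7839]
Step 32: x=[4.2330] v=[-0.6611]
Step 33: x=[4.1797] v=[-0.5335]
Step 34: x=[4.1395] v=[-0.4020]
Step 35: x=[4.1127] v=[-0.2676]
Step 36: x=[4.0996] v=[-0.1313]
Step 37: x=[4.1002] v=[0.0060]
First v>=0 after going negative at step 37, time=3.7000

Answer: 3.7000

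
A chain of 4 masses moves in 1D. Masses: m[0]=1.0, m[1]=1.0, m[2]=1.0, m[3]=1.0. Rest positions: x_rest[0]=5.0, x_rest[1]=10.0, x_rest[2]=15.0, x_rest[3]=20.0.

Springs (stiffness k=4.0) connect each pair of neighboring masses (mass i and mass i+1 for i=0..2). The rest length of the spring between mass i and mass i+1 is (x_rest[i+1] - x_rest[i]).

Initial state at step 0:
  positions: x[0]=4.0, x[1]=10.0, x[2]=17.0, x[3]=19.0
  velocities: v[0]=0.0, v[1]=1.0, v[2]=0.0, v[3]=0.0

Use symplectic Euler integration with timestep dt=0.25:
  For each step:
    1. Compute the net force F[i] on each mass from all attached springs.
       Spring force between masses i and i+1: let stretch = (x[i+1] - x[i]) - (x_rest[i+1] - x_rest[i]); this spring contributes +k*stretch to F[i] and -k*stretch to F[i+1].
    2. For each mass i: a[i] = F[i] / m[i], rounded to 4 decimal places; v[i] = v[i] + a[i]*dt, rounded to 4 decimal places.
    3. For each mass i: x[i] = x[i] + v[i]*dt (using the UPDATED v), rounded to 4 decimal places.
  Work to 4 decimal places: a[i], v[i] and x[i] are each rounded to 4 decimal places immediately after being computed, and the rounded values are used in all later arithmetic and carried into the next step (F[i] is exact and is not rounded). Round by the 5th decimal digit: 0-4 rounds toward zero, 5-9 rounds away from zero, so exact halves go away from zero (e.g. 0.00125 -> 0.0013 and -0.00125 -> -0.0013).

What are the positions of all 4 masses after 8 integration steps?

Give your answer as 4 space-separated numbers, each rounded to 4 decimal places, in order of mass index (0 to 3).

Answer: 4.6767 12.0852 15.9413 19.2969

Derivation:
Step 0: x=[4.0000 10.0000 17.0000 19.0000] v=[0.0000 1.0000 0.0000 0.0000]
Step 1: x=[4.2500 10.5000 15.7500 19.7500] v=[1.0000 2.0000 -5.0000 3.0000]
Step 2: x=[4.8125 10.7500 14.1875 20.7500] v=[2.2500 1.0000 -6.2500 4.0000]
Step 3: x=[5.6094 10.3750 13.4063 21.3594] v=[3.1875 -1.5000 -3.1250 2.4375]
Step 4: x=[6.3477 9.5664 13.8555 21.2305] v=[2.9531 -3.2343 1.7968 -0.5156]
Step 5: x=[6.6407 9.0254 15.0762 20.5079] v=[1.1718 -2.1639 4.8827 -2.8906]
Step 6: x=[6.2798 9.4010 16.1421 19.6773] v=[-1.4435 1.5022 4.2636 -3.3223]
Step 7: x=[5.4492 10.6815 16.4065 19.2129] v=[-3.3223 5.1221 1.0577 -1.8575]
Step 8: x=[4.6767 12.0852 15.9413 19.2969] v=[-3.0900 5.6148 -1.8609 0.3361]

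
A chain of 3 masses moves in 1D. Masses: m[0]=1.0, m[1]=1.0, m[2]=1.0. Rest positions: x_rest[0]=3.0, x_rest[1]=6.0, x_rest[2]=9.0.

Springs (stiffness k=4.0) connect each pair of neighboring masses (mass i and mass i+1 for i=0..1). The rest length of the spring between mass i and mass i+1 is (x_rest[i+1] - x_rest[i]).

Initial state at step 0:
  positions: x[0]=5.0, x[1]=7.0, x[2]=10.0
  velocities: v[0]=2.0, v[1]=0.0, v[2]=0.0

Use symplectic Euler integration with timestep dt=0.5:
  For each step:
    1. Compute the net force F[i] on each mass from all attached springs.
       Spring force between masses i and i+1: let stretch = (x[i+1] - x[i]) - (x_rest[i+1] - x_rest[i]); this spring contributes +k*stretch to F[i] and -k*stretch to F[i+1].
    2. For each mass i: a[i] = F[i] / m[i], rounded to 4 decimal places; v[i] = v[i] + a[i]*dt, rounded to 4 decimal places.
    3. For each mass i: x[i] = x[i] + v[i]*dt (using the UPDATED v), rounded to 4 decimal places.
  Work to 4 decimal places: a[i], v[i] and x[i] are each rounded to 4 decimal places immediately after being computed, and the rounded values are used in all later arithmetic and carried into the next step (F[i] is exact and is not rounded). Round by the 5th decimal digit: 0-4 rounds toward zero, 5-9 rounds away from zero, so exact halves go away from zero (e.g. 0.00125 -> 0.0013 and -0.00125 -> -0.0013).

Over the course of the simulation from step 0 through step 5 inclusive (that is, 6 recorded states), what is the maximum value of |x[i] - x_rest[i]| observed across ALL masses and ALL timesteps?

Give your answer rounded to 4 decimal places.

Answer: 3.0000

Derivation:
Step 0: x=[5.0000 7.0000 10.0000] v=[2.0000 0.0000 0.0000]
Step 1: x=[5.0000 8.0000 10.0000] v=[0.0000 2.0000 0.0000]
Step 2: x=[5.0000 8.0000 11.0000] v=[0.0000 0.0000 2.0000]
Step 3: x=[5.0000 8.0000 12.0000] v=[0.0000 0.0000 2.0000]
Step 4: x=[5.0000 9.0000 12.0000] v=[0.0000 2.0000 0.0000]
Step 5: x=[6.0000 9.0000 12.0000] v=[2.0000 0.0000 0.0000]
Max displacement = 3.0000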